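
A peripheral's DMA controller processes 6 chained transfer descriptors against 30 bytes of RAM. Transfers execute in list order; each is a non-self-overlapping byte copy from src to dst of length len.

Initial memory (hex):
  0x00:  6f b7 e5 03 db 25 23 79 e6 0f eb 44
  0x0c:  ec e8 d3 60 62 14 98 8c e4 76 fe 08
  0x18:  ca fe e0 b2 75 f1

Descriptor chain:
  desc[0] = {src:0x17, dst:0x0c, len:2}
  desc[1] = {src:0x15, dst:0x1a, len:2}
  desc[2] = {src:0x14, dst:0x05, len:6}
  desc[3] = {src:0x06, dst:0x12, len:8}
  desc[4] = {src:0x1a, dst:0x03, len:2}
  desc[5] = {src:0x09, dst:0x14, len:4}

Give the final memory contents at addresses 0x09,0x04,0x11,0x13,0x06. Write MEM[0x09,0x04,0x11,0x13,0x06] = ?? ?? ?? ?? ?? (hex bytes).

MEM[0x09,0x04,0x11,0x13,0x06] = ca fe 14 fe 76

  after D0: wrote 2B at 0x0c = 08ca
  after D1: wrote 2B at 0x1a = 76fe
  after D2: wrote 6B at 0x05 = e476fe08cafe
  after D3: wrote 8B at 0x12 = 76fe08cafe4408ca
  after D4: wrote 2B at 0x03 = 76fe
  after D5: wrote 4B at 0x14 = cafe4408
query mem[0x09]=0xca, mem[0x04]=0xfe, mem[0x11]=0x14, mem[0x13]=0xfe, mem[0x06]=0x76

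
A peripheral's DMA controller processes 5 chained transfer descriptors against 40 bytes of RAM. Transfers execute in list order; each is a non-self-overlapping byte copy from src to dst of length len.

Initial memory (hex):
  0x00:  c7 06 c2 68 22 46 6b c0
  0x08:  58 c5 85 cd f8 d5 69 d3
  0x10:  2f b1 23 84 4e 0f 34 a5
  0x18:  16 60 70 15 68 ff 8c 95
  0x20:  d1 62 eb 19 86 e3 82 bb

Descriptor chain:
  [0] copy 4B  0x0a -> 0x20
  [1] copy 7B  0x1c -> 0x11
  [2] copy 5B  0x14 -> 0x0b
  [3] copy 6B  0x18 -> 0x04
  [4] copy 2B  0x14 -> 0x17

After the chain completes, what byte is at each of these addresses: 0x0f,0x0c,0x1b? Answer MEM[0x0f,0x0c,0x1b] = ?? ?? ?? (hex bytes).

D0: mem[0x20..0x23] <- [85 cd f8 d5]
D1: mem[0x11..0x17] <- [68 ff 8c 95 85 cd f8]
D2: mem[0x0b..0x0f] <- [95 85 cd f8 16]
D3: mem[0x04..0x09] <- [16 60 70 15 68 ff]
D4: mem[0x17..0x18] <- [95 85]
query mem[0x0f]=0x16, mem[0x0c]=0x85, mem[0x1b]=0x15

MEM[0x0f,0x0c,0x1b] = 16 85 15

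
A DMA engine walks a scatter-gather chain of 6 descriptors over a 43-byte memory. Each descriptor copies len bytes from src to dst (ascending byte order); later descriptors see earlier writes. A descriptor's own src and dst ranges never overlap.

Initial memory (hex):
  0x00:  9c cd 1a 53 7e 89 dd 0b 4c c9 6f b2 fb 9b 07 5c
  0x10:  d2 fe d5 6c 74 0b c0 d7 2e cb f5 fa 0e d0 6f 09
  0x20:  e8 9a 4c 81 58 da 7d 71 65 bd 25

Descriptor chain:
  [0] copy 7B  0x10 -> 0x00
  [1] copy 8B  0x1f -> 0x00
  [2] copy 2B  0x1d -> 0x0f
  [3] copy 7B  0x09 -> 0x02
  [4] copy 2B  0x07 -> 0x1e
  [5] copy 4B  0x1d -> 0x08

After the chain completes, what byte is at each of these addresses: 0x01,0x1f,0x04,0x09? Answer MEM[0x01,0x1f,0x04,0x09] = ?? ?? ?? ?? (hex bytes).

D0: mem[0x00..0x06] <- [d2 fe d5 6c 74 0b c0]
D1: mem[0x00..0x07] <- [09 e8 9a 4c 81 58 da 7d]
D2: mem[0x0f..0x10] <- [d0 6f]
D3: mem[0x02..0x08] <- [c9 6f b2 fb 9b 07 d0]
D4: mem[0x1e..0x1f] <- [07 d0]
D5: mem[0x08..0x0b] <- [d0 07 d0 e8]
query mem[0x01]=0xe8, mem[0x1f]=0xd0, mem[0x04]=0xb2, mem[0x09]=0x07

MEM[0x01,0x1f,0x04,0x09] = e8 d0 b2 07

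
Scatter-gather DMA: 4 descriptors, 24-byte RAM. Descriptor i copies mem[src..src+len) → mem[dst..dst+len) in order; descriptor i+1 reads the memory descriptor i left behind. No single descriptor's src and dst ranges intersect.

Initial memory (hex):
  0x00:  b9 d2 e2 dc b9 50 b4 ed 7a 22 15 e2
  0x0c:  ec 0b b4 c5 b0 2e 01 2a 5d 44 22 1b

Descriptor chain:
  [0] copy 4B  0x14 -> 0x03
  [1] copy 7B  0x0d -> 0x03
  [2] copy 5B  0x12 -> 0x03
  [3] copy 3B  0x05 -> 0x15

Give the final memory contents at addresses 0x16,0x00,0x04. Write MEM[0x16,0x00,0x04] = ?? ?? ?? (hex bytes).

MEM[0x16,0x00,0x04] = 44 b9 2a

[0] 0x14->0x03 len=4 : 5d 44 22 1b
[1] 0x0d->0x03 len=7 : 0b b4 c5 b0 2e 01 2a
[2] 0x12->0x03 len=5 : 01 2a 5d 44 22
[3] 0x05->0x15 len=3 : 5d 44 22
query mem[0x16]=0x44, mem[0x00]=0xb9, mem[0x04]=0x2a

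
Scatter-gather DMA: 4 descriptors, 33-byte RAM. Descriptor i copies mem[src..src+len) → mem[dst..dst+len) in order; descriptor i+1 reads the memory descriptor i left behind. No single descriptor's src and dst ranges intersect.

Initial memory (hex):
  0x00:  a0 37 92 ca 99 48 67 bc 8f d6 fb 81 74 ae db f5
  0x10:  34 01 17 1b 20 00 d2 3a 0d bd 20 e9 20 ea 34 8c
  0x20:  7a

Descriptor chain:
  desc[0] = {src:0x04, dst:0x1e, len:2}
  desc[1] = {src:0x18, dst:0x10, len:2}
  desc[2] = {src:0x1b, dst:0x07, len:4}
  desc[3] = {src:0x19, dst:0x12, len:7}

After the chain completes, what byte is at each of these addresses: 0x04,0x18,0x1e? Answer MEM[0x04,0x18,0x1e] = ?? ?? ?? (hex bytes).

MEM[0x04,0x18,0x1e] = 99 48 99

  after D0: wrote 2B at 0x1e = 9948
  after D1: wrote 2B at 0x10 = 0dbd
  after D2: wrote 4B at 0x07 = e920ea99
  after D3: wrote 7B at 0x12 = bd20e920ea9948
query mem[0x04]=0x99, mem[0x18]=0x48, mem[0x1e]=0x99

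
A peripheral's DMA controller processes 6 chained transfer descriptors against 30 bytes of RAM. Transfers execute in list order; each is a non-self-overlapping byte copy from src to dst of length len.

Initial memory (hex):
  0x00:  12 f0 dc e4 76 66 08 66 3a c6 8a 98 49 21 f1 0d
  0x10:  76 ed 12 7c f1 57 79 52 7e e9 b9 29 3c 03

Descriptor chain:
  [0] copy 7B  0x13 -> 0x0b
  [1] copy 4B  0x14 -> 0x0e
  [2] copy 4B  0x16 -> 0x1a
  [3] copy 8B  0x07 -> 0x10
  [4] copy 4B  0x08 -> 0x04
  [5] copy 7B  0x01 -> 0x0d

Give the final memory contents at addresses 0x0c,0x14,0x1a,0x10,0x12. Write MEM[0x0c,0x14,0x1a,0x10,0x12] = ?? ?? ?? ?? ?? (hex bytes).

[0] 0x13->0x0b len=7 : 7c f1 57 79 52 7e e9
[1] 0x14->0x0e len=4 : f1 57 79 52
[2] 0x16->0x1a len=4 : 79 52 7e e9
[3] 0x07->0x10 len=8 : 66 3a c6 8a 7c f1 57 f1
[4] 0x08->0x04 len=4 : 3a c6 8a 7c
[5] 0x01->0x0d len=7 : f0 dc e4 3a c6 8a 7c
query mem[0x0c]=0xf1, mem[0x14]=0x7c, mem[0x1a]=0x79, mem[0x10]=0x3a, mem[0x12]=0x8a

MEM[0x0c,0x14,0x1a,0x10,0x12] = f1 7c 79 3a 8a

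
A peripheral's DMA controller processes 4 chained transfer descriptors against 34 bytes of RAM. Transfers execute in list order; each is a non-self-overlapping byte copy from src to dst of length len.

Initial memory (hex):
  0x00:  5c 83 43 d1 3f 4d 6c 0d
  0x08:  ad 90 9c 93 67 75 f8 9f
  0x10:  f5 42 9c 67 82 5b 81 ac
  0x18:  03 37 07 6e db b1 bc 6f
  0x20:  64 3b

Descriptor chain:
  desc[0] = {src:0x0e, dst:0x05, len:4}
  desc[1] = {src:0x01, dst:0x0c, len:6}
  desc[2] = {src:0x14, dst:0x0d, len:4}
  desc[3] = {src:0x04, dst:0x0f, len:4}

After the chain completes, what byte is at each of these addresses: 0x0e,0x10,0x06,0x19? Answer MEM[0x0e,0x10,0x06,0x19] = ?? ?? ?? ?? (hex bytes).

#0 dst[0x05+4] := {0xf8,0x9f,0xf5,0x42}
#1 dst[0x0c+6] := {0x83,0x43,0xd1,0x3f,0xf8,0x9f}
#2 dst[0x0d+4] := {0x82,0x5b,0x81,0xac}
#3 dst[0x0f+4] := {0x3f,0xf8,0x9f,0xf5}
query mem[0x0e]=0x5b, mem[0x10]=0xf8, mem[0x06]=0x9f, mem[0x19]=0x37

MEM[0x0e,0x10,0x06,0x19] = 5b f8 9f 37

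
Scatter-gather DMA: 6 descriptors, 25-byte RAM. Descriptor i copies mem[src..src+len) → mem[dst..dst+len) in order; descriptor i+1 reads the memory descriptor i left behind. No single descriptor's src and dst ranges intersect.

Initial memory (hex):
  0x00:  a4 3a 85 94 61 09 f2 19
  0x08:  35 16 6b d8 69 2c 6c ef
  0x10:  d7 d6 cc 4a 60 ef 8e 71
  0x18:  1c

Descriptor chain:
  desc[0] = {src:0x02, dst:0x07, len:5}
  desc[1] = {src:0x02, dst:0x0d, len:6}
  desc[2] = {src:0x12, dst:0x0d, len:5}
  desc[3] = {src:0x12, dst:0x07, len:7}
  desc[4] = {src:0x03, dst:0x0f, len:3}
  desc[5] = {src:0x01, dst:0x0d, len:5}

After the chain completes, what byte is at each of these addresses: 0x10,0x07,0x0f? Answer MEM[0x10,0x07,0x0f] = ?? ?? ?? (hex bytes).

#0 dst[0x07+5] := {0x85,0x94,0x61,0x09,0xf2}
#1 dst[0x0d+6] := {0x85,0x94,0x61,0x09,0xf2,0x85}
#2 dst[0x0d+5] := {0x85,0x4a,0x60,0xef,0x8e}
#3 dst[0x07+7] := {0x85,0x4a,0x60,0xef,0x8e,0x71,0x1c}
#4 dst[0x0f+3] := {0x94,0x61,0x09}
#5 dst[0x0d+5] := {0x3a,0x85,0x94,0x61,0x09}
query mem[0x10]=0x61, mem[0x07]=0x85, mem[0x0f]=0x94

MEM[0x10,0x07,0x0f] = 61 85 94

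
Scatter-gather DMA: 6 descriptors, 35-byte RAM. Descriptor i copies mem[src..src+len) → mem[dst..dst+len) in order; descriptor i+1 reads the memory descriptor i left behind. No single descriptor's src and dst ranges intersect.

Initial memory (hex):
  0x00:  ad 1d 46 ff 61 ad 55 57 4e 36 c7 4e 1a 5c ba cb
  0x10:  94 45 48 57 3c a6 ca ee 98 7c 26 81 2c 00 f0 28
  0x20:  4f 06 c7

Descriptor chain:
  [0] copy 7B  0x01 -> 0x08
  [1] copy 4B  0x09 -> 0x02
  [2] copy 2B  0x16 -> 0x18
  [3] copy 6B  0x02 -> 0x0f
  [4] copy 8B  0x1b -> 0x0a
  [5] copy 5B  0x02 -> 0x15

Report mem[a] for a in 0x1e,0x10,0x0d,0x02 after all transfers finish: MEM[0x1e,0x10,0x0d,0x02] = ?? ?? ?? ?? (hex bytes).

MEM[0x1e,0x10,0x0d,0x02] = f0 06 f0 46

D0: mem[0x08..0x0e] <- [1d 46 ff 61 ad 55 57]
D1: mem[0x02..0x05] <- [46 ff 61 ad]
D2: mem[0x18..0x19] <- [ca ee]
D3: mem[0x0f..0x14] <- [46 ff 61 ad 55 57]
D4: mem[0x0a..0x11] <- [81 2c 00 f0 28 4f 06 c7]
D5: mem[0x15..0x19] <- [46 ff 61 ad 55]
query mem[0x1e]=0xf0, mem[0x10]=0x06, mem[0x0d]=0xf0, mem[0x02]=0x46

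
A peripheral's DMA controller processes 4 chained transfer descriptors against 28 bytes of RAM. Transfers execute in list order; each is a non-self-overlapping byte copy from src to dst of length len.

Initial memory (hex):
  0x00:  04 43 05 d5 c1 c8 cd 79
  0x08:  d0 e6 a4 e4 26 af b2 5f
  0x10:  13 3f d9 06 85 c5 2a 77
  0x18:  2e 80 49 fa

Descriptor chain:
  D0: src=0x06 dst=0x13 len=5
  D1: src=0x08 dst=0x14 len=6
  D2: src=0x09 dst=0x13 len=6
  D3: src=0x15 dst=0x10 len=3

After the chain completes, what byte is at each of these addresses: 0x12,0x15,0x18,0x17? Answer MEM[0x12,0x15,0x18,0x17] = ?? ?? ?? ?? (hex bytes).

  after D0: wrote 5B at 0x13 = cd79d0e6a4
  after D1: wrote 6B at 0x14 = d0e6a4e426af
  after D2: wrote 6B at 0x13 = e6a4e426afb2
  after D3: wrote 3B at 0x10 = e426af
query mem[0x12]=0xaf, mem[0x15]=0xe4, mem[0x18]=0xb2, mem[0x17]=0xaf

MEM[0x12,0x15,0x18,0x17] = af e4 b2 af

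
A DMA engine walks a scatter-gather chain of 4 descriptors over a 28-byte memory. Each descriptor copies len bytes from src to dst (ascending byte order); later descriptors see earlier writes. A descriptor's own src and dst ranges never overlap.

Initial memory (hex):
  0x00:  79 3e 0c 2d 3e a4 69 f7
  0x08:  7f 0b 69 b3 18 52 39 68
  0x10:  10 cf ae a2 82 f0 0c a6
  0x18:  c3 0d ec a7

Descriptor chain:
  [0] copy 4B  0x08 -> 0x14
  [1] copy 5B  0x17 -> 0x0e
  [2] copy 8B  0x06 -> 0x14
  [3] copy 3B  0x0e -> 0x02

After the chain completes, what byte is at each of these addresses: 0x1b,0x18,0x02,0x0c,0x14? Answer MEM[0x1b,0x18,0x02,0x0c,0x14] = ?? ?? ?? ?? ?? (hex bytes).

MEM[0x1b,0x18,0x02,0x0c,0x14] = 52 69 b3 18 69

D0: mem[0x14..0x17] <- [7f 0b 69 b3]
D1: mem[0x0e..0x12] <- [b3 c3 0d ec a7]
D2: mem[0x14..0x1b] <- [69 f7 7f 0b 69 b3 18 52]
D3: mem[0x02..0x04] <- [b3 c3 0d]
query mem[0x1b]=0x52, mem[0x18]=0x69, mem[0x02]=0xb3, mem[0x0c]=0x18, mem[0x14]=0x69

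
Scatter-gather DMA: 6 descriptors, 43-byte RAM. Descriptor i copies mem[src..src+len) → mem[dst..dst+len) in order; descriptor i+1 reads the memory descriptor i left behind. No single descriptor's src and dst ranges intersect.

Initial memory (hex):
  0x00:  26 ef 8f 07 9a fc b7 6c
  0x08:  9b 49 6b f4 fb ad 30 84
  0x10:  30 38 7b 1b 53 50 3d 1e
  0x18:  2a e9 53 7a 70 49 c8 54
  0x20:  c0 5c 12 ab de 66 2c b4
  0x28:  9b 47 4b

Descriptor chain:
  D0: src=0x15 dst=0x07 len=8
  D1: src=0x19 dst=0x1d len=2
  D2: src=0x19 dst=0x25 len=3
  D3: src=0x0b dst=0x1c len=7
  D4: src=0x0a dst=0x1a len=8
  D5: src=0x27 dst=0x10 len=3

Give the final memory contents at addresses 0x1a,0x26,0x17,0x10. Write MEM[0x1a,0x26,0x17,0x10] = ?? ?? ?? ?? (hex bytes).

D0: mem[0x07..0x0e] <- [50 3d 1e 2a e9 53 7a 70]
D1: mem[0x1d..0x1e] <- [e9 53]
D2: mem[0x25..0x27] <- [e9 53 7a]
D3: mem[0x1c..0x22] <- [e9 53 7a 70 84 30 38]
D4: mem[0x1a..0x21] <- [2a e9 53 7a 70 84 30 38]
D5: mem[0x10..0x12] <- [7a 9b 47]
query mem[0x1a]=0x2a, mem[0x26]=0x53, mem[0x17]=0x1e, mem[0x10]=0x7a

MEM[0x1a,0x26,0x17,0x10] = 2a 53 1e 7a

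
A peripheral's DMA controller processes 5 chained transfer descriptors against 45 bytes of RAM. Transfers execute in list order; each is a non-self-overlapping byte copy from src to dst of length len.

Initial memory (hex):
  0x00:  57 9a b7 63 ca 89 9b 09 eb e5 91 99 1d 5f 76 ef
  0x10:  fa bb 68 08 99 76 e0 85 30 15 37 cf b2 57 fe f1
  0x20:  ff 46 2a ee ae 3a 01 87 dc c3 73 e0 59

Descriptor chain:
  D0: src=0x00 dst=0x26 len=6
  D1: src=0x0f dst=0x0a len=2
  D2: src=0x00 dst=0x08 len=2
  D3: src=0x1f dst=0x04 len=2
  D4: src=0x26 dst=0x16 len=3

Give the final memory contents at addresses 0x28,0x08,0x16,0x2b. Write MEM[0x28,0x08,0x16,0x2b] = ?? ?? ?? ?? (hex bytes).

  after D0: wrote 6B at 0x26 = 579ab763ca89
  after D1: wrote 2B at 0x0a = effa
  after D2: wrote 2B at 0x08 = 579a
  after D3: wrote 2B at 0x04 = f1ff
  after D4: wrote 3B at 0x16 = 579ab7
query mem[0x28]=0xb7, mem[0x08]=0x57, mem[0x16]=0x57, mem[0x2b]=0x89

MEM[0x28,0x08,0x16,0x2b] = b7 57 57 89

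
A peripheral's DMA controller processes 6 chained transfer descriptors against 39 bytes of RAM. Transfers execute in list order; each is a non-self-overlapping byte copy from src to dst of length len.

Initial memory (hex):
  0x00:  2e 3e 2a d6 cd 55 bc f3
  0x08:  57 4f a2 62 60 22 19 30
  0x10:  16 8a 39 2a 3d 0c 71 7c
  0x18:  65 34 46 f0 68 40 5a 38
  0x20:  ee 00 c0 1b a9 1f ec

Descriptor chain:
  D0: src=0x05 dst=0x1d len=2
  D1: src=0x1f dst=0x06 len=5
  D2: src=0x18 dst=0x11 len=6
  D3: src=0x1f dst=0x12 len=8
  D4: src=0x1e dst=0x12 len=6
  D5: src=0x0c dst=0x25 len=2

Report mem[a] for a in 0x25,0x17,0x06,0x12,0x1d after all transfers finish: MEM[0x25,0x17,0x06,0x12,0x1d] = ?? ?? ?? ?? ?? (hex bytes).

  after D0: wrote 2B at 0x1d = 55bc
  after D1: wrote 5B at 0x06 = 38ee00c01b
  after D2: wrote 6B at 0x11 = 653446f06855
  after D3: wrote 8B at 0x12 = 38ee00c01ba91fec
  after D4: wrote 6B at 0x12 = bc38ee00c01b
  after D5: wrote 2B at 0x25 = 6022
query mem[0x25]=0x60, mem[0x17]=0x1b, mem[0x06]=0x38, mem[0x12]=0xbc, mem[0x1d]=0x55

MEM[0x25,0x17,0x06,0x12,0x1d] = 60 1b 38 bc 55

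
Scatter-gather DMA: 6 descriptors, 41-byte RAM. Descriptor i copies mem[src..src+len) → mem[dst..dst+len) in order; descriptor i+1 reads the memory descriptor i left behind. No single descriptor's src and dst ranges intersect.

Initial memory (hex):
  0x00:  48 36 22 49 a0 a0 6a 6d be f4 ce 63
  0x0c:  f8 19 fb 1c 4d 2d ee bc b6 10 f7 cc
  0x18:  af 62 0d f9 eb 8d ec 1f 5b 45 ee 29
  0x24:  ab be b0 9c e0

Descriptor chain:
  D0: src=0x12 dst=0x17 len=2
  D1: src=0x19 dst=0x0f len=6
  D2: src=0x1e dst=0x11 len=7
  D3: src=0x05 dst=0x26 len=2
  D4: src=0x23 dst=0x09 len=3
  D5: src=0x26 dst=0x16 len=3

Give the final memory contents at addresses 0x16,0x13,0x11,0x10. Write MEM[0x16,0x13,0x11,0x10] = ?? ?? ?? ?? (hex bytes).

MEM[0x16,0x13,0x11,0x10] = a0 5b ec 0d

D0: mem[0x17..0x18] <- [ee bc]
D1: mem[0x0f..0x14] <- [62 0d f9 eb 8d ec]
D2: mem[0x11..0x17] <- [ec 1f 5b 45 ee 29 ab]
D3: mem[0x26..0x27] <- [a0 6a]
D4: mem[0x09..0x0b] <- [29 ab be]
D5: mem[0x16..0x18] <- [a0 6a e0]
query mem[0x16]=0xa0, mem[0x13]=0x5b, mem[0x11]=0xec, mem[0x10]=0x0d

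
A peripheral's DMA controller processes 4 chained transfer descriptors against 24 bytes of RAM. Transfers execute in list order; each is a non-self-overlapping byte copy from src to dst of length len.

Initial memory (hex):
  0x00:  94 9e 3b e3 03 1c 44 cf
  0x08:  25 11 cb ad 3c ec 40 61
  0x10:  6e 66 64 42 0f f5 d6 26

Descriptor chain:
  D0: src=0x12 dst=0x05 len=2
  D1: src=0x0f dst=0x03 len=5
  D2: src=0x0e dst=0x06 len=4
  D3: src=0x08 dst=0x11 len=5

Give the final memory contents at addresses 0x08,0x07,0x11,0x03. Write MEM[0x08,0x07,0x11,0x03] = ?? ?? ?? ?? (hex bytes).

D0: mem[0x05..0x06] <- [64 42]
D1: mem[0x03..0x07] <- [61 6e 66 64 42]
D2: mem[0x06..0x09] <- [40 61 6e 66]
D3: mem[0x11..0x15] <- [6e 66 cb ad 3c]
query mem[0x08]=0x6e, mem[0x07]=0x61, mem[0x11]=0x6e, mem[0x03]=0x61

MEM[0x08,0x07,0x11,0x03] = 6e 61 6e 61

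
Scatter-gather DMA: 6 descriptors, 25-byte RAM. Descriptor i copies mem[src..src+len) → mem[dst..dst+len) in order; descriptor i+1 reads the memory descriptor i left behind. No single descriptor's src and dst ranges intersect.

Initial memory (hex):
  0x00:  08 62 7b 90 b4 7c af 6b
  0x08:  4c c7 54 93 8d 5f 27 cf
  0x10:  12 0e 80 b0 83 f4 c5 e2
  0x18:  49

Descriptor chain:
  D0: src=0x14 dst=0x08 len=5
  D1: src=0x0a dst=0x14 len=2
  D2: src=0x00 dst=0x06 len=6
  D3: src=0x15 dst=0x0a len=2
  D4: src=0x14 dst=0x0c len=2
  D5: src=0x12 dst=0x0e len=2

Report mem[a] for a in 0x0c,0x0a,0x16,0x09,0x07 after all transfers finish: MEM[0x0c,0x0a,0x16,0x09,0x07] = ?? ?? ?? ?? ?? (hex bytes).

#0 dst[0x08+5] := {0x83,0xf4,0xc5,0xe2,0x49}
#1 dst[0x14+2] := {0xc5,0xe2}
#2 dst[0x06+6] := {0x08,0x62,0x7b,0x90,0xb4,0x7c}
#3 dst[0x0a+2] := {0xe2,0xc5}
#4 dst[0x0c+2] := {0xc5,0xe2}
#5 dst[0x0e+2] := {0x80,0xb0}
query mem[0x0c]=0xc5, mem[0x0a]=0xe2, mem[0x16]=0xc5, mem[0x09]=0x90, mem[0x07]=0x62

MEM[0x0c,0x0a,0x16,0x09,0x07] = c5 e2 c5 90 62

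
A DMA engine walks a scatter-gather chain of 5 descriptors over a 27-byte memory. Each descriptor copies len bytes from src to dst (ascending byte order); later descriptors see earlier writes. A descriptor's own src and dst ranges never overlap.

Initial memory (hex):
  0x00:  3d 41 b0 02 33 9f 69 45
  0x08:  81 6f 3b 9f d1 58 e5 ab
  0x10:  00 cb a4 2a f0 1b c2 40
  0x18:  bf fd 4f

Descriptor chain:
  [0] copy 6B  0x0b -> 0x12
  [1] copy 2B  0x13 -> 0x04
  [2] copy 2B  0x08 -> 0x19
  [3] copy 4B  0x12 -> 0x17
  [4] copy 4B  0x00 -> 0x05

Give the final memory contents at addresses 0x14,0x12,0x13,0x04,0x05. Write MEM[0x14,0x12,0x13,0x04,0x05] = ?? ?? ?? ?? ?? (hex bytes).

  after D0: wrote 6B at 0x12 = 9fd158e5ab00
  after D1: wrote 2B at 0x04 = d158
  after D2: wrote 2B at 0x19 = 816f
  after D3: wrote 4B at 0x17 = 9fd158e5
  after D4: wrote 4B at 0x05 = 3d41b002
query mem[0x14]=0x58, mem[0x12]=0x9f, mem[0x13]=0xd1, mem[0x04]=0xd1, mem[0x05]=0x3d

MEM[0x14,0x12,0x13,0x04,0x05] = 58 9f d1 d1 3d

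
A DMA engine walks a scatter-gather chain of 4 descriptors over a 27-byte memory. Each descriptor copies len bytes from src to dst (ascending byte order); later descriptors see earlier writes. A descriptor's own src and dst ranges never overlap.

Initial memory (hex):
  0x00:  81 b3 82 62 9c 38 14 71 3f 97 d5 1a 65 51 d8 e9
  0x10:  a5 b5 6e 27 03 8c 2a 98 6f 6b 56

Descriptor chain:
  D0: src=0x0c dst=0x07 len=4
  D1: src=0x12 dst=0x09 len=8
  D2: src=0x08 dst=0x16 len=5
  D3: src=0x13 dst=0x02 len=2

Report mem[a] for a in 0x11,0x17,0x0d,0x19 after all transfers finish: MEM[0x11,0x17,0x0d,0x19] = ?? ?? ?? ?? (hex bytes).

[0] 0x0c->0x07 len=4 : 65 51 d8 e9
[1] 0x12->0x09 len=8 : 6e 27 03 8c 2a 98 6f 6b
[2] 0x08->0x16 len=5 : 51 6e 27 03 8c
[3] 0x13->0x02 len=2 : 27 03
query mem[0x11]=0xb5, mem[0x17]=0x6e, mem[0x0d]=0x2a, mem[0x19]=0x03

MEM[0x11,0x17,0x0d,0x19] = b5 6e 2a 03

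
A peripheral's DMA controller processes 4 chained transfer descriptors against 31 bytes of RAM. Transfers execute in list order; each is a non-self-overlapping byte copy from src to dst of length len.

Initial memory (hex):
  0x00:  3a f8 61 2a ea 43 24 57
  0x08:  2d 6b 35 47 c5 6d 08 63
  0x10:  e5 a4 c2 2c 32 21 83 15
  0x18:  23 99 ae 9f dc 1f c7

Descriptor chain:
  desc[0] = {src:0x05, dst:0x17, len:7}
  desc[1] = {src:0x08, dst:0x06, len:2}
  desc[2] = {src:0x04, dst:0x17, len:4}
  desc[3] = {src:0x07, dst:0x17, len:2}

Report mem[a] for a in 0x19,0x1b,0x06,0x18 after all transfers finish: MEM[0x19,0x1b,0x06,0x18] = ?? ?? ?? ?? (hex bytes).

[0] 0x05->0x17 len=7 : 43 24 57 2d 6b 35 47
[1] 0x08->0x06 len=2 : 2d 6b
[2] 0x04->0x17 len=4 : ea 43 2d 6b
[3] 0x07->0x17 len=2 : 6b 2d
query mem[0x19]=0x2d, mem[0x1b]=0x6b, mem[0x06]=0x2d, mem[0x18]=0x2d

MEM[0x19,0x1b,0x06,0x18] = 2d 6b 2d 2d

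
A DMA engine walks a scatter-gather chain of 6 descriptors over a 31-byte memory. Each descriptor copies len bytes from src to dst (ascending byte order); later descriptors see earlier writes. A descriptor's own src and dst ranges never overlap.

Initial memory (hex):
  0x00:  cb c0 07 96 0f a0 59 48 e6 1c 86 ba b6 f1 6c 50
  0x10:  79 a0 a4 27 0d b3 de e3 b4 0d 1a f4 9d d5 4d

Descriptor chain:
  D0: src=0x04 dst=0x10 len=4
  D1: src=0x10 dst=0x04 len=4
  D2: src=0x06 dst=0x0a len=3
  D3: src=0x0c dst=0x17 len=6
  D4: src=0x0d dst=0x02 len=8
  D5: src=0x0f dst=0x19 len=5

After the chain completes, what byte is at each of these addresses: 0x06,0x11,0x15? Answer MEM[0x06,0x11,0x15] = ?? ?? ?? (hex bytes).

[0] 0x04->0x10 len=4 : 0f a0 59 48
[1] 0x10->0x04 len=4 : 0f a0 59 48
[2] 0x06->0x0a len=3 : 59 48 e6
[3] 0x0c->0x17 len=6 : e6 f1 6c 50 0f a0
[4] 0x0d->0x02 len=8 : f1 6c 50 0f a0 59 48 0d
[5] 0x0f->0x19 len=5 : 50 0f a0 59 48
query mem[0x06]=0xa0, mem[0x11]=0xa0, mem[0x15]=0xb3

MEM[0x06,0x11,0x15] = a0 a0 b3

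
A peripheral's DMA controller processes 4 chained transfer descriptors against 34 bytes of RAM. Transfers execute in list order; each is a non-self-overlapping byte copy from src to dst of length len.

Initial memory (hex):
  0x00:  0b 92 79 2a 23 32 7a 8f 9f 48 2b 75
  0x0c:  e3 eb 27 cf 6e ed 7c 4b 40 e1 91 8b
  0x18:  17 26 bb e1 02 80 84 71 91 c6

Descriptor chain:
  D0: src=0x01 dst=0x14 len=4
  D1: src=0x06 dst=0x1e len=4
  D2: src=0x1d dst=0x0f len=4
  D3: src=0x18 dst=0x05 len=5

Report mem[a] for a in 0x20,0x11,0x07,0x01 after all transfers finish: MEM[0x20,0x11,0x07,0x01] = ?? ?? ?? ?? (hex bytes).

D0: mem[0x14..0x17] <- [92 79 2a 23]
D1: mem[0x1e..0x21] <- [7a 8f 9f 48]
D2: mem[0x0f..0x12] <- [80 7a 8f 9f]
D3: mem[0x05..0x09] <- [17 26 bb e1 02]
query mem[0x20]=0x9f, mem[0x11]=0x8f, mem[0x07]=0xbb, mem[0x01]=0x92

MEM[0x20,0x11,0x07,0x01] = 9f 8f bb 92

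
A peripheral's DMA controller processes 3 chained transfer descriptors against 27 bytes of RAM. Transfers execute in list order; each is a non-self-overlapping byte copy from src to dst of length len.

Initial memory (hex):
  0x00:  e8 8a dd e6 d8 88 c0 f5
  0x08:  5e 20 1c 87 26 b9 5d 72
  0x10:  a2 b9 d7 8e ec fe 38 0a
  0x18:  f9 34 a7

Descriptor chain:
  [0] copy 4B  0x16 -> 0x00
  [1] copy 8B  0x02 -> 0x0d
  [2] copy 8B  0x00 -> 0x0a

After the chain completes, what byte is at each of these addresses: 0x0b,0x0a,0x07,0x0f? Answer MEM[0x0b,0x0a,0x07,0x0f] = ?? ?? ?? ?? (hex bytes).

[0] 0x16->0x00 len=4 : 38 0a f9 34
[1] 0x02->0x0d len=8 : f9 34 d8 88 c0 f5 5e 20
[2] 0x00->0x0a len=8 : 38 0a f9 34 d8 88 c0 f5
query mem[0x0b]=0x0a, mem[0x0a]=0x38, mem[0x07]=0xf5, mem[0x0f]=0x88

MEM[0x0b,0x0a,0x07,0x0f] = 0a 38 f5 88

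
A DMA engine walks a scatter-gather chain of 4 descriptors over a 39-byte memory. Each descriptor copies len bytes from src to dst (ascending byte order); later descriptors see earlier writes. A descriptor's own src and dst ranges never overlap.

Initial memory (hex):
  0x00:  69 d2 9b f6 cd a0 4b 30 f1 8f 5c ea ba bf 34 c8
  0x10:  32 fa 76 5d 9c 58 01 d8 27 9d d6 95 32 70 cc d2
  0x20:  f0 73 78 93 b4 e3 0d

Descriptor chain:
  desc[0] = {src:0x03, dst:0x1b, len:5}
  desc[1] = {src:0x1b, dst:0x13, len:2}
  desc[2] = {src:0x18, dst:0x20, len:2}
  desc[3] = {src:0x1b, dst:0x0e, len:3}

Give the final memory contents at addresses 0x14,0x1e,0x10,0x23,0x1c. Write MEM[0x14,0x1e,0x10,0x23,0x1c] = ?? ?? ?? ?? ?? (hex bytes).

[0] 0x03->0x1b len=5 : f6 cd a0 4b 30
[1] 0x1b->0x13 len=2 : f6 cd
[2] 0x18->0x20 len=2 : 27 9d
[3] 0x1b->0x0e len=3 : f6 cd a0
query mem[0x14]=0xcd, mem[0x1e]=0x4b, mem[0x10]=0xa0, mem[0x23]=0x93, mem[0x1c]=0xcd

MEM[0x14,0x1e,0x10,0x23,0x1c] = cd 4b a0 93 cd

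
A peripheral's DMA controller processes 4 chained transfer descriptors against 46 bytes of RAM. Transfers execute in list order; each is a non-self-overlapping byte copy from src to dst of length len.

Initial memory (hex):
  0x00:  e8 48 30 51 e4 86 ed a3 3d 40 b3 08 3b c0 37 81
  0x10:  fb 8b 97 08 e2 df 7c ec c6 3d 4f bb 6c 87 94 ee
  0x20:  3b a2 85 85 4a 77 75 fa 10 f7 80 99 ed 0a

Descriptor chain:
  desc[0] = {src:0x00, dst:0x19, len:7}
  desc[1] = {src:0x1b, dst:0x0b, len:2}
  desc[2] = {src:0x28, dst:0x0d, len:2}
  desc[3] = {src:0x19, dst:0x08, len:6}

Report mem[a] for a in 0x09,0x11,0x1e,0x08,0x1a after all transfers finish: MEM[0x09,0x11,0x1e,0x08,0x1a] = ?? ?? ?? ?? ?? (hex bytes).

MEM[0x09,0x11,0x1e,0x08,0x1a] = 48 8b 86 e8 48

#0 dst[0x19+7] := {0xe8,0x48,0x30,0x51,0xe4,0x86,0xed}
#1 dst[0x0b+2] := {0x30,0x51}
#2 dst[0x0d+2] := {0x10,0xf7}
#3 dst[0x08+6] := {0xe8,0x48,0x30,0x51,0xe4,0x86}
query mem[0x09]=0x48, mem[0x11]=0x8b, mem[0x1e]=0x86, mem[0x08]=0xe8, mem[0x1a]=0x48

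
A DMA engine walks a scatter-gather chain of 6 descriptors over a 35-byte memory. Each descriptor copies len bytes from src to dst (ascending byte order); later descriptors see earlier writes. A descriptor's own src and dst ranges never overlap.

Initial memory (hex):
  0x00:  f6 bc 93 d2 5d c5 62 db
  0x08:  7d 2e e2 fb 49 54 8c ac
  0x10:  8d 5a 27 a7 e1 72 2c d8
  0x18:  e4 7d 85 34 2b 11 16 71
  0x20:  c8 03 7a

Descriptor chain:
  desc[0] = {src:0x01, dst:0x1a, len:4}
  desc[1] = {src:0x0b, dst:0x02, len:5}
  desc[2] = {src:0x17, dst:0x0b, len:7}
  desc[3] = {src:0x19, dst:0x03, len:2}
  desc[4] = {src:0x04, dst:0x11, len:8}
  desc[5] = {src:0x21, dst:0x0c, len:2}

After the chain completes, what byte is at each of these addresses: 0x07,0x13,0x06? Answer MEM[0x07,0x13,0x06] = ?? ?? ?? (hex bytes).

MEM[0x07,0x13,0x06] = db ac ac

#0 dst[0x1a+4] := {0xbc,0x93,0xd2,0x5d}
#1 dst[0x02+5] := {0xfb,0x49,0x54,0x8c,0xac}
#2 dst[0x0b+7] := {0xd8,0xe4,0x7d,0xbc,0x93,0xd2,0x5d}
#3 dst[0x03+2] := {0x7d,0xbc}
#4 dst[0x11+8] := {0xbc,0x8c,0xac,0xdb,0x7d,0x2e,0xe2,0xd8}
#5 dst[0x0c+2] := {0x03,0x7a}
query mem[0x07]=0xdb, mem[0x13]=0xac, mem[0x06]=0xac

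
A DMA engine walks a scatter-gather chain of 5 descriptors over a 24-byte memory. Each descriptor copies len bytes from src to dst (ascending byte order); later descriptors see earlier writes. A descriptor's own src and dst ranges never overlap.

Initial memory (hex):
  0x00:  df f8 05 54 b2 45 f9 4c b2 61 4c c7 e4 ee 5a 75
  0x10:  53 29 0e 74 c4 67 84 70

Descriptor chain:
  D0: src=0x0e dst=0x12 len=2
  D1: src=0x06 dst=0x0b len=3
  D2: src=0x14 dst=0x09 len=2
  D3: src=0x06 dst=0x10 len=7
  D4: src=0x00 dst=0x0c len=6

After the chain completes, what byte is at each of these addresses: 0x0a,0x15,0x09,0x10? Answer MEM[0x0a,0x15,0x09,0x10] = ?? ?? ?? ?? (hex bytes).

MEM[0x0a,0x15,0x09,0x10] = 67 f9 c4 b2

#0 dst[0x12+2] := {0x5a,0x75}
#1 dst[0x0b+3] := {0xf9,0x4c,0xb2}
#2 dst[0x09+2] := {0xc4,0x67}
#3 dst[0x10+7] := {0xf9,0x4c,0xb2,0xc4,0x67,0xf9,0x4c}
#4 dst[0x0c+6] := {0xdf,0xf8,0x05,0x54,0xb2,0x45}
query mem[0x0a]=0x67, mem[0x15]=0xf9, mem[0x09]=0xc4, mem[0x10]=0xb2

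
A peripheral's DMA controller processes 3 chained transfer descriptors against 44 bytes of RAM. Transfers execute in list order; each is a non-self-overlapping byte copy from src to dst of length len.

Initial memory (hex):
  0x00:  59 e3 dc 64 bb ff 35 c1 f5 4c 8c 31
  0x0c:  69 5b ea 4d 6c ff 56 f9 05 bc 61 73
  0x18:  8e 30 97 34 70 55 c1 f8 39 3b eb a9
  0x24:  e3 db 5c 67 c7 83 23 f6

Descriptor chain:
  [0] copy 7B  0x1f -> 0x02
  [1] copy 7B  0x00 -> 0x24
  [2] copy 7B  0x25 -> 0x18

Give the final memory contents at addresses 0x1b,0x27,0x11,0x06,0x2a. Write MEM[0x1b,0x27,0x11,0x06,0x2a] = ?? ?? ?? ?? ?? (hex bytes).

  after D0: wrote 7B at 0x02 = f8393beba9e3db
  after D1: wrote 7B at 0x24 = 59e3f8393beba9
  after D2: wrote 7B at 0x18 = e3f8393beba9f6
query mem[0x1b]=0x3b, mem[0x27]=0x39, mem[0x11]=0xff, mem[0x06]=0xa9, mem[0x2a]=0xa9

MEM[0x1b,0x27,0x11,0x06,0x2a] = 3b 39 ff a9 a9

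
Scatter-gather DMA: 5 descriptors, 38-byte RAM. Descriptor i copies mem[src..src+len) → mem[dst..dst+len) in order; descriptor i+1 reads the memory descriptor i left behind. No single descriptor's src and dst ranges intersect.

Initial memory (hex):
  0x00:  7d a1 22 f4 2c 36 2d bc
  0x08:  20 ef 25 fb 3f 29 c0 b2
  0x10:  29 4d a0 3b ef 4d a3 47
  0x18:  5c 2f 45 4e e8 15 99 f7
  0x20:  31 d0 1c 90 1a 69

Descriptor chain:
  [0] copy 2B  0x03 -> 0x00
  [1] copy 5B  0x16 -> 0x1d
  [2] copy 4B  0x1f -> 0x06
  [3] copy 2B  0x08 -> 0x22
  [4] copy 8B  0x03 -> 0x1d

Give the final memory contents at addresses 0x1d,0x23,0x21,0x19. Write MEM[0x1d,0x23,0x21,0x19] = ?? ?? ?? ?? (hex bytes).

#0 dst[0x00+2] := {0xf4,0x2c}
#1 dst[0x1d+5] := {0xa3,0x47,0x5c,0x2f,0x45}
#2 dst[0x06+4] := {0x5c,0x2f,0x45,0x1c}
#3 dst[0x22+2] := {0x45,0x1c}
#4 dst[0x1d+8] := {0xf4,0x2c,0x36,0x5c,0x2f,0x45,0x1c,0x25}
query mem[0x1d]=0xf4, mem[0x23]=0x1c, mem[0x21]=0x2f, mem[0x19]=0x2f

MEM[0x1d,0x23,0x21,0x19] = f4 1c 2f 2f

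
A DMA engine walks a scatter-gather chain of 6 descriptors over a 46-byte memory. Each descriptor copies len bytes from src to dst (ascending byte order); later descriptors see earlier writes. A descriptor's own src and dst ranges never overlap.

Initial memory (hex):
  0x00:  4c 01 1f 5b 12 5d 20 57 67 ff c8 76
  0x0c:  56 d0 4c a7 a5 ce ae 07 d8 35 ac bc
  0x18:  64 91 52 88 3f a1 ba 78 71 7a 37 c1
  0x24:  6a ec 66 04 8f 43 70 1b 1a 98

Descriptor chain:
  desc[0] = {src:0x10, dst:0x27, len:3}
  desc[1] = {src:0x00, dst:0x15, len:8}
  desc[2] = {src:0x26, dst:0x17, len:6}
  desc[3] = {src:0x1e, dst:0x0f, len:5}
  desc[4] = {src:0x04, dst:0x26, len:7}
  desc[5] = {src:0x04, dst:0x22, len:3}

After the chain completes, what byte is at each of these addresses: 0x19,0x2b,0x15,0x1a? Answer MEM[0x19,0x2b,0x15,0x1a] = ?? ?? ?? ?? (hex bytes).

MEM[0x19,0x2b,0x15,0x1a] = ce ff 4c ae

D0: mem[0x27..0x29] <- [a5 ce ae]
D1: mem[0x15..0x1c] <- [4c 01 1f 5b 12 5d 20 57]
D2: mem[0x17..0x1c] <- [66 a5 ce ae 70 1b]
D3: mem[0x0f..0x13] <- [ba 78 71 7a 37]
D4: mem[0x26..0x2c] <- [12 5d 20 57 67 ff c8]
D5: mem[0x22..0x24] <- [12 5d 20]
query mem[0x19]=0xce, mem[0x2b]=0xff, mem[0x15]=0x4c, mem[0x1a]=0xae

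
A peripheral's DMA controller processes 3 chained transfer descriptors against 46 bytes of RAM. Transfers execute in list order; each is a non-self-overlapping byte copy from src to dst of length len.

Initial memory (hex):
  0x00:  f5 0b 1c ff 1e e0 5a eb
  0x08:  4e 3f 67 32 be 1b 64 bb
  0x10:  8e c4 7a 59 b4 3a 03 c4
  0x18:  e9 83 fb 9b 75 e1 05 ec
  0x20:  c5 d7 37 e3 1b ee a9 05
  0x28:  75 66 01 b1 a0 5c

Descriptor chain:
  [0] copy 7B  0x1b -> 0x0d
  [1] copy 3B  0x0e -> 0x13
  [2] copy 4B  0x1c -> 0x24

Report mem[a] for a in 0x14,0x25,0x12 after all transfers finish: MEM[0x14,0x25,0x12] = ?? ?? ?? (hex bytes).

MEM[0x14,0x25,0x12] = e1 e1 c5

#0 dst[0x0d+7] := {0x9b,0x75,0xe1,0x05,0xec,0xc5,0xd7}
#1 dst[0x13+3] := {0x75,0xe1,0x05}
#2 dst[0x24+4] := {0x75,0xe1,0x05,0xec}
query mem[0x14]=0xe1, mem[0x25]=0xe1, mem[0x12]=0xc5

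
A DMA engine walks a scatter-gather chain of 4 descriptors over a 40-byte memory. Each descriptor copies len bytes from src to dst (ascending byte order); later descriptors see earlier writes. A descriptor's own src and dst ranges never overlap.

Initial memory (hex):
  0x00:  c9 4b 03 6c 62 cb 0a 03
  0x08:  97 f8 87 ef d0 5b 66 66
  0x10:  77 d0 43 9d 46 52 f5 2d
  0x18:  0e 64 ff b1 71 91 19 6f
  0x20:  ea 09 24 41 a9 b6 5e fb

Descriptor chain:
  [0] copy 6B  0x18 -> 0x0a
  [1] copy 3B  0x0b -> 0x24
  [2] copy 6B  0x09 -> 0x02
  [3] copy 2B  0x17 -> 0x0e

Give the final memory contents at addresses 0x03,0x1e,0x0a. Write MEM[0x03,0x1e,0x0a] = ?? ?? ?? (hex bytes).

MEM[0x03,0x1e,0x0a] = 0e 19 0e

D0: mem[0x0a..0x0f] <- [0e 64 ff b1 71 91]
D1: mem[0x24..0x26] <- [64 ff b1]
D2: mem[0x02..0x07] <- [f8 0e 64 ff b1 71]
D3: mem[0x0e..0x0f] <- [2d 0e]
query mem[0x03]=0x0e, mem[0x1e]=0x19, mem[0x0a]=0x0e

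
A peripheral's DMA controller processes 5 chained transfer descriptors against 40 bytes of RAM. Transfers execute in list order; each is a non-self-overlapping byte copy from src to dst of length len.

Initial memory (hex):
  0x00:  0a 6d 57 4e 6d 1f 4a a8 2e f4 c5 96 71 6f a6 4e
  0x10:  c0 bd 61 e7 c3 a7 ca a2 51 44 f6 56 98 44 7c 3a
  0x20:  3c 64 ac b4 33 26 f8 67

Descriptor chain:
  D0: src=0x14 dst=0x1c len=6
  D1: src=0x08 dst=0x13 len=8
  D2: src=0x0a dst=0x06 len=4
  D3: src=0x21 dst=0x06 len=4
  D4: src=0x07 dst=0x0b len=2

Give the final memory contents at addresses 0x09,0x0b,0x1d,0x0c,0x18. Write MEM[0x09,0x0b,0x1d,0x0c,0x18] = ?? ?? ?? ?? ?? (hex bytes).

MEM[0x09,0x0b,0x1d,0x0c,0x18] = 33 ac a7 b4 6f

D0: mem[0x1c..0x21] <- [c3 a7 ca a2 51 44]
D1: mem[0x13..0x1a] <- [2e f4 c5 96 71 6f a6 4e]
D2: mem[0x06..0x09] <- [c5 96 71 6f]
D3: mem[0x06..0x09] <- [44 ac b4 33]
D4: mem[0x0b..0x0c] <- [ac b4]
query mem[0x09]=0x33, mem[0x0b]=0xac, mem[0x1d]=0xa7, mem[0x0c]=0xb4, mem[0x18]=0x6f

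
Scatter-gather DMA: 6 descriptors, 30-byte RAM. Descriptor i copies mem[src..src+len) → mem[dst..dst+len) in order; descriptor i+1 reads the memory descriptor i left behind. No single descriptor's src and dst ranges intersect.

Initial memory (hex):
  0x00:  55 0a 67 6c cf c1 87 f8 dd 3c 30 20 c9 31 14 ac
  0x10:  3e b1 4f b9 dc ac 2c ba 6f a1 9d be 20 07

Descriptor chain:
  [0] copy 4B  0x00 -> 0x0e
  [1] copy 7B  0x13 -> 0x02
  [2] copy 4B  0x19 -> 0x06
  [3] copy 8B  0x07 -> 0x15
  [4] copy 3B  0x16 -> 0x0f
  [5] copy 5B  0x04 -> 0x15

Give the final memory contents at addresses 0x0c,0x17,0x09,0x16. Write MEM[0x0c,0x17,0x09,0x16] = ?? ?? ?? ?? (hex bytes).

  after D0: wrote 4B at 0x0e = 550a676c
  after D1: wrote 7B at 0x02 = b9dcac2cba6fa1
  after D2: wrote 4B at 0x06 = a19dbe20
  after D3: wrote 8B at 0x15 = 9dbe203020c93155
  after D4: wrote 3B at 0x0f = be2030
  after D5: wrote 5B at 0x15 = ac2ca19dbe
query mem[0x0c]=0xc9, mem[0x17]=0xa1, mem[0x09]=0x20, mem[0x16]=0x2c

MEM[0x0c,0x17,0x09,0x16] = c9 a1 20 2c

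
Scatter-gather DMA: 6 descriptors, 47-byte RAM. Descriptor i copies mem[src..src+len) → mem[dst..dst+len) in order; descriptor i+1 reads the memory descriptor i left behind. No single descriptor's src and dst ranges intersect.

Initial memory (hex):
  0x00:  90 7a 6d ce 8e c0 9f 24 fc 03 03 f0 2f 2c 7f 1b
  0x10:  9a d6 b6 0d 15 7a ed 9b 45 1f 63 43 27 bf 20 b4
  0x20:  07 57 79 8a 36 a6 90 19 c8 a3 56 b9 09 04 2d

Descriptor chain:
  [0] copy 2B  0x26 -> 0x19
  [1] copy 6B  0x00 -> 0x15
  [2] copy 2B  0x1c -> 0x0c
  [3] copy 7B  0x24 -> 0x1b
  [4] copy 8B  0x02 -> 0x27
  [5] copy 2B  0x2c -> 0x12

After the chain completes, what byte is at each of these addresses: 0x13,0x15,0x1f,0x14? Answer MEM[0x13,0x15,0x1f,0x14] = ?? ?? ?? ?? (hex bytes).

D0: mem[0x19..0x1a] <- [90 19]
D1: mem[0x15..0x1a] <- [90 7a 6d ce 8e c0]
D2: mem[0x0c..0x0d] <- [27 bf]
D3: mem[0x1b..0x21] <- [36 a6 90 19 c8 a3 56]
D4: mem[0x27..0x2e] <- [6d ce 8e c0 9f 24 fc 03]
D5: mem[0x12..0x13] <- [24 fc]
query mem[0x13]=0xfc, mem[0x15]=0x90, mem[0x1f]=0xc8, mem[0x14]=0x15

MEM[0x13,0x15,0x1f,0x14] = fc 90 c8 15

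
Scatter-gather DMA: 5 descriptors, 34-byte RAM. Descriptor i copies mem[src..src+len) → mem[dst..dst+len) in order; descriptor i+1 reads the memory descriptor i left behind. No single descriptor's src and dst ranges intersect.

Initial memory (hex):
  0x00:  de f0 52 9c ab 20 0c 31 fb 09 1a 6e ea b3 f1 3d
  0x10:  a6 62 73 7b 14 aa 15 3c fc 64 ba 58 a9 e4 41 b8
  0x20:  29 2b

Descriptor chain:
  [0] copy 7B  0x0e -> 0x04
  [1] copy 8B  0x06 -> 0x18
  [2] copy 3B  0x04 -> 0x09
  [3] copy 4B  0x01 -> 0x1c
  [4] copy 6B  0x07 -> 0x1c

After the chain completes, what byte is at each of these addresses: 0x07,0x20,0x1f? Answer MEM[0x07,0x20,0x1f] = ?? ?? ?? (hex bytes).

#0 dst[0x04+7] := {0xf1,0x3d,0xa6,0x62,0x73,0x7b,0x14}
#1 dst[0x18+8] := {0xa6,0x62,0x73,0x7b,0x14,0x6e,0xea,0xb3}
#2 dst[0x09+3] := {0xf1,0x3d,0xa6}
#3 dst[0x1c+4] := {0xf0,0x52,0x9c,0xf1}
#4 dst[0x1c+6] := {0x62,0x73,0xf1,0x3d,0xa6,0xea}
query mem[0x07]=0x62, mem[0x20]=0xa6, mem[0x1f]=0x3d

MEM[0x07,0x20,0x1f] = 62 a6 3d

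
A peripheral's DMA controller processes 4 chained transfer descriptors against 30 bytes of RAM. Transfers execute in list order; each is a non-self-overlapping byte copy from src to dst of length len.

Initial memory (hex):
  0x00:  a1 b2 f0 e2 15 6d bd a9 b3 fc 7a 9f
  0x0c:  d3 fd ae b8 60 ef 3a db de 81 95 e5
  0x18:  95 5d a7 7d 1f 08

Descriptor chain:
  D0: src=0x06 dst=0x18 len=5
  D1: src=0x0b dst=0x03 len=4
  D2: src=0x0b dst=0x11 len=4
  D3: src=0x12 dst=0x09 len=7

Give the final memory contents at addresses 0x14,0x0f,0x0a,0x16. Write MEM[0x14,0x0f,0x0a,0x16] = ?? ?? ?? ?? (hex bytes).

  after D0: wrote 5B at 0x18 = bda9b3fc7a
  after D1: wrote 4B at 0x03 = 9fd3fdae
  after D2: wrote 4B at 0x11 = 9fd3fdae
  after D3: wrote 7B at 0x09 = d3fdae8195e5bd
query mem[0x14]=0xae, mem[0x0f]=0xbd, mem[0x0a]=0xfd, mem[0x16]=0x95

MEM[0x14,0x0f,0x0a,0x16] = ae bd fd 95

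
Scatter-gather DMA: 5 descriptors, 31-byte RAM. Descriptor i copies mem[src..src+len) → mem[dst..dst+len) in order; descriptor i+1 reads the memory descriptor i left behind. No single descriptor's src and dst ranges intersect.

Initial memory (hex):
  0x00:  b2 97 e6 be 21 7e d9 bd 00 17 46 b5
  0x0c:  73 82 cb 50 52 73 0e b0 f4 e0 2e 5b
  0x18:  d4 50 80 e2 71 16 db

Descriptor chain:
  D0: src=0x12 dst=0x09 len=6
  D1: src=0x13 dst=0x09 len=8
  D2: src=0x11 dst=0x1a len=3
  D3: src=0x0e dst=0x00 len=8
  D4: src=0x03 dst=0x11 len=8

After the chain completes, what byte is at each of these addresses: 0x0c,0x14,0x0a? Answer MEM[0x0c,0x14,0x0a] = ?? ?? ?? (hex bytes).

  after D0: wrote 6B at 0x09 = 0eb0f4e02e5b
  after D1: wrote 8B at 0x09 = b0f4e02e5bd45080
  after D2: wrote 3B at 0x1a = 730eb0
  after D3: wrote 8B at 0x00 = d45080730eb0f4e0
  after D4: wrote 8B at 0x11 = 730eb0f4e000b0f4
query mem[0x0c]=0x2e, mem[0x14]=0xf4, mem[0x0a]=0xf4

MEM[0x0c,0x14,0x0a] = 2e f4 f4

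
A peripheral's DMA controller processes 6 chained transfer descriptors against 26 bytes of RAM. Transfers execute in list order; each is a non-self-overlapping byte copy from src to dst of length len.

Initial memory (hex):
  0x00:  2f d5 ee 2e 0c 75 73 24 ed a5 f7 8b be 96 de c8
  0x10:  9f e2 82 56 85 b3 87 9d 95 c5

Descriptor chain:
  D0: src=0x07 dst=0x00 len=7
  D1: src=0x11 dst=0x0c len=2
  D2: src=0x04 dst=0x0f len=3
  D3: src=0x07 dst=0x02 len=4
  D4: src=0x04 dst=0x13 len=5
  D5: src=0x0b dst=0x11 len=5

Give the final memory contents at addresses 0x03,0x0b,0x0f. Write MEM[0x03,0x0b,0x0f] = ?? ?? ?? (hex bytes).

  after D0: wrote 7B at 0x00 = 24eda5f78bbe96
  after D1: wrote 2B at 0x0c = e282
  after D2: wrote 3B at 0x0f = 8bbe96
  after D3: wrote 4B at 0x02 = 24eda5f7
  after D4: wrote 5B at 0x13 = a5f79624ed
  after D5: wrote 5B at 0x11 = 8be282de8b
query mem[0x03]=0xed, mem[0x0b]=0x8b, mem[0x0f]=0x8b

MEM[0x03,0x0b,0x0f] = ed 8b 8b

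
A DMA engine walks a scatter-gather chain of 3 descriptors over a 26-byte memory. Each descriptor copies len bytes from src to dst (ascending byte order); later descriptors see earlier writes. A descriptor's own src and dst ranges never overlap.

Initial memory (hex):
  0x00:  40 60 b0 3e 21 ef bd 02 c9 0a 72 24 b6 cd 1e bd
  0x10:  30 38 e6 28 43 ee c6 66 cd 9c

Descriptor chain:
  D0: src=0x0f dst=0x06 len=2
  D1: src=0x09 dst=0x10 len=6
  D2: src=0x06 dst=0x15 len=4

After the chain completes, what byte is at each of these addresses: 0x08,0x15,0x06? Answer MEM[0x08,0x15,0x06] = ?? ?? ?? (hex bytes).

MEM[0x08,0x15,0x06] = c9 bd bd

[0] 0x0f->0x06 len=2 : bd 30
[1] 0x09->0x10 len=6 : 0a 72 24 b6 cd 1e
[2] 0x06->0x15 len=4 : bd 30 c9 0a
query mem[0x08]=0xc9, mem[0x15]=0xbd, mem[0x06]=0xbd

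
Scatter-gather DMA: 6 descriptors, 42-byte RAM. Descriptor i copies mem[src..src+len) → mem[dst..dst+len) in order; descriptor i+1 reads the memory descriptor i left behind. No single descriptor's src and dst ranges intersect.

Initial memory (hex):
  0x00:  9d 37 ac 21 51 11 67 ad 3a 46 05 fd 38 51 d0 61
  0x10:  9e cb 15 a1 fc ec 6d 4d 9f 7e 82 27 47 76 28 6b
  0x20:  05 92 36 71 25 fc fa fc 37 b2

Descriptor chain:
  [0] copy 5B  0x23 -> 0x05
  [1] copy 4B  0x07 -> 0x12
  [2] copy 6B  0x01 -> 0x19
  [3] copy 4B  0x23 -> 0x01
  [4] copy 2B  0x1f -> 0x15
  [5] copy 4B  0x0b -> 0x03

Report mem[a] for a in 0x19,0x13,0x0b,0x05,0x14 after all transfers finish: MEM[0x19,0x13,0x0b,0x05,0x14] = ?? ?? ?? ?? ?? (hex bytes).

D0: mem[0x05..0x09] <- [71 25 fc fa fc]
D1: mem[0x12..0x15] <- [fc fa fc 05]
D2: mem[0x19..0x1e] <- [37 ac 21 51 71 25]
D3: mem[0x01..0x04] <- [71 25 fc fa]
D4: mem[0x15..0x16] <- [6b 05]
D5: mem[0x03..0x06] <- [fd 38 51 d0]
query mem[0x19]=0x37, mem[0x13]=0xfa, mem[0x0b]=0xfd, mem[0x05]=0x51, mem[0x14]=0xfc

MEM[0x19,0x13,0x0b,0x05,0x14] = 37 fa fd 51 fc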